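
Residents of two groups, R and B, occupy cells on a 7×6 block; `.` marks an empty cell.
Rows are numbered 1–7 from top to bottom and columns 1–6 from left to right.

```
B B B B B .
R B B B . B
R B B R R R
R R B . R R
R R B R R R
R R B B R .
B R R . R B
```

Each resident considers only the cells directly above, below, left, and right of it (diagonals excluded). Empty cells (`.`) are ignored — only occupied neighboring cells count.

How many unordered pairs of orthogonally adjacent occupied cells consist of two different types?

17

Scan each occupied cell's neighbors to the right and below so each pair is counted once.
From row 1: 1 unlike of 8 pairs (running 1/8).
From row 2: 3 unlike of 8 pairs (running 4/16).
From row 3: 3 unlike of 10 pairs (running 7/26).
From row 4: 1 unlike of 8 pairs (running 8/34).
From row 5: 3 unlike of 10 pairs (running 11/44).
From row 6: 4 unlike of 8 pairs (running 15/52).
From row 7: 2 unlike of 3 pairs (running 17/55).
Total adjacent occupied pairs: 55; unlike-type pairs: 17.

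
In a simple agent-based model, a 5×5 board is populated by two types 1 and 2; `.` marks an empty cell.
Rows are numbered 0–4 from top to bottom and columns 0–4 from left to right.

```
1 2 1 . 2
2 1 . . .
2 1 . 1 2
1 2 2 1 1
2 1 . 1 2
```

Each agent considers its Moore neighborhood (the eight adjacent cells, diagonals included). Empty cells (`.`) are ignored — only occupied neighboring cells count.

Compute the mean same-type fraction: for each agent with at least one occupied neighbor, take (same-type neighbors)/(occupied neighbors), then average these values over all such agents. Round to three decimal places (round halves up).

0.359

Row 0: (0,0)1 1/3 · (0,1)2 1/4 · (0,2)1 1/2 · (0,4)2 — no occupied neighbors
Row 1: (1,0)2 2/5 · (1,1)1 3/6
Row 2: (2,0)2 2/5 · (2,1)1 2/6 · (2,3)1 2/4 · (2,4)2 0/3
Row 3: (3,0)1 2/5 · (3,1)2 3/6 · (3,2)2 1/6 · (3,3)1 3/6 · (3,4)1 3/5
Row 4: (4,0)2 1/3 · (4,1)1 1/4 · (4,3)1 2/4 · (4,4)2 0/3
Sum over 18 agents: 1/3 + 1/4 + 1/2 + 2/5 + 3/6 + 2/5 + 2/6 + 2/4 + 0/3 + 2/5 + 3/6 + 1/6 + 3/6 + 3/5 + 1/3 + 1/4 + 2/4 + 0/3 = 97/15; mean = 97/15 ÷ 18 = 97/270 = 0.359259… → 0.359.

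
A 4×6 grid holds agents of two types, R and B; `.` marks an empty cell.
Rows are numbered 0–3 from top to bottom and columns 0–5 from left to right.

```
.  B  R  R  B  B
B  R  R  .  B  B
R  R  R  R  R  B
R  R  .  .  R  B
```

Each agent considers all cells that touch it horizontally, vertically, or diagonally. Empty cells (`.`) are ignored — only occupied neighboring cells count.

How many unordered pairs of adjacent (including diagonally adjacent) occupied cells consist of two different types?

15

Scan each occupied cell's neighbors to the right and below (and the two forward diagonals) so each pair is counted once.
Row 0: B(0,1)–R(0,2)≠ B(0,1)–R(1,1)≠ B(0,1)–R(1,2)≠ B(0,1)–B(1,0)= R(0,2)–R(0,3)= R(0,2)–R(1,2)= R(0,2)–R(1,1)= R(0,3)–B(0,4)≠ R(0,3)–B(1,4)≠ R(0,3)–R(1,2)= B(0,4)–B(0,5)= B(0,4)–B(1,4)= B(0,4)–B(1,5)= B(0,5)–B(1,5)= B(0,5)–B(1,4)=  → 5/15 unlike.
Row 1: B(1,0)–R(1,1)≠ B(1,0)–R(2,0)≠ B(1,0)–R(2,1)≠ R(1,1)–R(1,2)= R(1,1)–R(2,1)= R(1,1)–R(2,2)= R(1,1)–R(2,0)= R(1,2)–R(2,2)= R(1,2)–R(2,3)= R(1,2)–R(2,1)= B(1,4)–B(1,5)= B(1,4)–R(2,4)≠ B(1,4)–B(2,5)= B(1,4)–R(2,3)≠ B(1,5)–B(2,5)= B(1,5)–R(2,4)≠  → 6/16 unlike.
Row 2: R(2,0)–R(2,1)= R(2,0)–R(3,0)= R(2,0)–R(3,1)= R(2,1)–R(2,2)= R(2,1)–R(3,1)= R(2,1)–R(3,0)= R(2,2)–R(2,3)= R(2,2)–R(3,1)= R(2,3)–R(2,4)= R(2,3)–R(3,4)= R(2,4)–B(2,5)≠ R(2,4)–R(3,4)= R(2,4)–B(3,5)≠ B(2,5)–B(3,5)= B(2,5)–R(3,4)≠  → 3/15 unlike.
Row 3: R(3,0)–R(3,1)= R(3,4)–B(3,5)≠  → 1/2 unlike.
Total adjacent occupied pairs: 48; unlike-type pairs: 15.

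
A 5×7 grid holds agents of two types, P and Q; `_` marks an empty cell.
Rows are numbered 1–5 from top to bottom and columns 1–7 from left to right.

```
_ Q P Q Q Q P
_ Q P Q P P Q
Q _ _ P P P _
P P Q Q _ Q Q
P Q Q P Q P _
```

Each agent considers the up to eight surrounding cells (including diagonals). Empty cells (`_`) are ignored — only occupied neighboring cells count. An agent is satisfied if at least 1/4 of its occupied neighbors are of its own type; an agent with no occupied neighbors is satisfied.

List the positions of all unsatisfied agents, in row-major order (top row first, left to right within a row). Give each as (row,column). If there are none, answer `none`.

(1,2)Q 1/3 ok
(1,3)P 1/5 unhappy
(1,4)Q 2/5 ok
(1,5)Q 3/5 ok
(1,6)Q 2/5 ok
(1,7)P 1/3 ok
(2,2)Q 2/4 ok
(2,3)P 2/6 ok
(2,4)Q 2/7 ok
(2,5)P 4/8 ok
(2,6)P 4/7 ok
(2,7)Q 1/4 ok
(3,1)Q 1/3 ok
(3,4)P 3/6 ok
(3,5)P 4/7 ok
(3,6)P 3/6 ok
(4,1)P 2/4 ok
(4,2)P 2/6 ok
(4,3)Q 3/6 ok
(4,4)Q 3/6 ok
(4,6)Q 2/5 ok
(4,7)Q 1/3 ok
(5,1)P 2/3 ok
(5,2)Q 2/5 ok
(5,3)Q 3/5 ok
(5,4)P 0/4 unhappy
(5,5)Q 2/4 ok
(5,6)P 0/3 unhappy

(1,3), (5,4), (5,6)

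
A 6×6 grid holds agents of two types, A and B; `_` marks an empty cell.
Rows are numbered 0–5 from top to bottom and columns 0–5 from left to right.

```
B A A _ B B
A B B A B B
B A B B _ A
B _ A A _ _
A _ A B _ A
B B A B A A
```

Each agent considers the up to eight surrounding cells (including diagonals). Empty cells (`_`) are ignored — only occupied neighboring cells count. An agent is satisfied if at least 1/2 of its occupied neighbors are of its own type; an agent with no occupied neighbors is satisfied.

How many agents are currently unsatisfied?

(0,0)B 1/3 unhappy
(0,1)A 2/5 unhappy
(0,2)A 2/4 ok
(0,4)B 3/4 ok
(0,5)B 3/3 ok
(1,0)A 2/5 unhappy
(1,1)B 4/8 ok
(1,2)B 3/7 unhappy
(1,3)A 1/6 unhappy
(1,4)B 4/6 ok
(1,5)B 3/4 ok
(2,0)B 2/4 ok
(2,1)A 2/7 unhappy
(2,2)B 3/7 unhappy
(2,3)B 3/6 ok
(2,5)A 0/2 unhappy
(3,0)B 1/3 unhappy
(3,2)A 3/6 ok
(3,3)A 2/5 unhappy
(4,0)A 0/3 unhappy
(4,2)A 3/6 ok
(4,3)B 1/6 unhappy
(4,5)A 2/2 ok
(5,0)B 1/2 ok
(5,1)B 1/4 unhappy
(5,2)A 1/4 unhappy
(5,3)B 1/4 unhappy
(5,4)A 2/4 ok
(5,5)A 2/2 ok
Unsatisfied: (0,0), (0,1), (1,0), (1,2), (1,3), (2,1), (2,2), (2,5), (3,0), (3,3), (4,0), (4,3), (5,1), (5,2), (5,3) — 15 in total.

15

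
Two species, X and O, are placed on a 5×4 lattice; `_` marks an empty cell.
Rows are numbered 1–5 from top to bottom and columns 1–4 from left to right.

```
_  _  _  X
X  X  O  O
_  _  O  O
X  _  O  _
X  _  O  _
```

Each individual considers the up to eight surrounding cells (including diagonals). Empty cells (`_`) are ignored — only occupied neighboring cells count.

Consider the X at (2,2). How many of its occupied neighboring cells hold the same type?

Occupied neighbors of (2,2): (2,1)=X, (2,3)=O, (3,3)=O.
Same type (X): 1 of 3.

1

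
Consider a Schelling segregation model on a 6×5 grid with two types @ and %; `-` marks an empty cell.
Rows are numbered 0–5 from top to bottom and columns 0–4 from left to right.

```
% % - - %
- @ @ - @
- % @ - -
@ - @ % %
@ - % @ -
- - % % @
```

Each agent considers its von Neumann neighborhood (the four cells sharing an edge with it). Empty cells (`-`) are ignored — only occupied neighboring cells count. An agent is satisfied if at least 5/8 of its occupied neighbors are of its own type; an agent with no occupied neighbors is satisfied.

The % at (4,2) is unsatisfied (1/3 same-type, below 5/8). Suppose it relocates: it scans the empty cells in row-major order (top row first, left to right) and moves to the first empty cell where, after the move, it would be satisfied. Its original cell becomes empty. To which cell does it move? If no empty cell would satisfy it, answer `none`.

(0,3)

Vacating (4,2). Empty cells in order:
  (0,2): 1/2 same-type → still unsatisfied.
  (0,3): 1/1 same-type → satisfied — stop here.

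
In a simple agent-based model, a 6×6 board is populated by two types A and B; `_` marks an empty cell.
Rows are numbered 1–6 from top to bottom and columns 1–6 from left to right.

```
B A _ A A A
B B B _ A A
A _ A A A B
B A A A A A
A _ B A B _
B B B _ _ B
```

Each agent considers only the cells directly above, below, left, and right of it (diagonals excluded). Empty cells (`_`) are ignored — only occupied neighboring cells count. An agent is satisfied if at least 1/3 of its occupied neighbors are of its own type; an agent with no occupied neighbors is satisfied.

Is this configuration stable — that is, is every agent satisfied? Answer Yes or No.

Row 1: (1,1)B 1/2 ✓ · (1,2)A 0/2 ✗ · (1,4)A 1/1 ✓ · (1,5)A 3/3 ✓ · (1,6)A 2/2 ✓
Row 2: (2,1)B 2/3 ✓ · (2,2)B 2/3 ✓ · (2,3)B 1/2 ✓ · (2,5)A 3/3 ✓ · (2,6)A 2/3 ✓
Row 3: (3,1)A 0/2 ✗ · (3,3)A 2/3 ✓ · (3,4)A 3/3 ✓ · (3,5)A 3/4 ✓ · (3,6)B 0/3 ✗
Row 4: (4,1)B 0/3 ✗ · (4,2)A 1/2 ✓ · (4,3)A 3/4 ✓ · (4,4)A 4/4 ✓ · (4,5)A 3/4 ✓ · (4,6)A 1/2 ✓
Row 5: (5,1)A 0/2 ✗ · (5,3)B 1/3 ✓ · (5,4)A 1/3 ✓ · (5,5)B 0/2 ✗
Row 6: (6,1)B 1/2 ✓ · (6,2)B 2/2 ✓ · (6,3)B 2/2 ✓ · (6,6)B 0/0 ✓
For instance (1,2) has only 0/2 same-type neighbors, below 1/3.

No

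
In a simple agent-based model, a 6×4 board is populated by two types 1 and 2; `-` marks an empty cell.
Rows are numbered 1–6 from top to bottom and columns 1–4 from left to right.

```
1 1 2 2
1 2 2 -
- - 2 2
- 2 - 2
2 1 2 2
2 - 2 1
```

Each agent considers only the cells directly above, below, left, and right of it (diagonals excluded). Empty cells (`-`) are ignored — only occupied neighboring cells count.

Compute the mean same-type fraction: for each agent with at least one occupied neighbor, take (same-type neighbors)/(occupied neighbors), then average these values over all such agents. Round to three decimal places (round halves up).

0.620

Row 1: (1,1)1 2/2 · (1,2)1 1/3 · (1,3)2 2/3 · (1,4)2 1/1
Row 2: (2,1)1 1/2 · (2,2)2 1/3 · (2,3)2 3/3
Row 3: (3,3)2 2/2 · (3,4)2 2/2
Row 4: (4,2)2 0/1 · (4,4)2 2/2
Row 5: (5,1)2 1/2 · (5,2)1 0/3 · (5,3)2 2/3 · (5,4)2 2/3
Row 6: (6,1)2 1/1 · (6,3)2 1/2 · (6,4)1 0/2
Sum over 18 agents: 2/2 + 1/3 + 2/3 + 1/1 + 1/2 + 1/3 + 3/3 + 2/2 + 2/2 + 0/1 + 2/2 + 1/2 + 0/3 + 2/3 + 2/3 + 1/1 + 1/2 + 0/2 = 67/6; mean = 67/6 ÷ 18 = 67/108 = 0.620370… → 0.620.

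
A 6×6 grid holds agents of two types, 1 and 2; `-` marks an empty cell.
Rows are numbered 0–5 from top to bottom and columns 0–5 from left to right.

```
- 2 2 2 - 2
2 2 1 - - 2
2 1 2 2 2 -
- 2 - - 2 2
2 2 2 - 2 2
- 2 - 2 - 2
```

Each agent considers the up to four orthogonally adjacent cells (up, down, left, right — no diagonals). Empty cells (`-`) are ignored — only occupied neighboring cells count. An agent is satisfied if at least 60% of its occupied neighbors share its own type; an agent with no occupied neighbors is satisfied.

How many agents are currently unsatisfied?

Row 0: (0,1)2 2/2 satisfied · (0,2)2 2/3 satisfied · (0,3)2 1/1 satisfied · (0,5)2 1/1 satisfied
Row 1: (1,0)2 2/2 satisfied · (1,1)2 2/4 not · (1,2)1 0/3 not · (1,5)2 1/1 satisfied
Row 2: (2,0)2 1/2 not · (2,1)1 0/4 not · (2,2)2 1/3 not · (2,3)2 2/2 satisfied · (2,4)2 2/2 satisfied
Row 3: (3,1)2 1/2 not · (3,4)2 3/3 satisfied · (3,5)2 2/2 satisfied
Row 4: (4,0)2 1/1 satisfied · (4,1)2 4/4 satisfied · (4,2)2 1/1 satisfied · (4,4)2 2/2 satisfied · (4,5)2 3/3 satisfied
Row 5: (5,1)2 1/1 satisfied · (5,3)2 0/0 satisfied · (5,5)2 1/1 satisfied
Unsatisfied: (1,1), (1,2), (2,0), (2,1), (2,2), (3,1) — 6 in total.

6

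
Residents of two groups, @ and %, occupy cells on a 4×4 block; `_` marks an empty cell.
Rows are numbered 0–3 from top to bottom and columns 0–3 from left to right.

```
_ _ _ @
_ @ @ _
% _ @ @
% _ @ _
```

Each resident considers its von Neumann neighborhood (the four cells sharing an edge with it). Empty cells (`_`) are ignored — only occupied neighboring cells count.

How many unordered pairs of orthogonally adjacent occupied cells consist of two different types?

0

Scan each occupied cell's neighbors to the right and below so each pair is counted once.
From row 1: 0 unlike of 2 pairs (running 0/2).
From row 2: 0 unlike of 3 pairs (running 0/5).
Total adjacent occupied pairs: 5; unlike-type pairs: 0.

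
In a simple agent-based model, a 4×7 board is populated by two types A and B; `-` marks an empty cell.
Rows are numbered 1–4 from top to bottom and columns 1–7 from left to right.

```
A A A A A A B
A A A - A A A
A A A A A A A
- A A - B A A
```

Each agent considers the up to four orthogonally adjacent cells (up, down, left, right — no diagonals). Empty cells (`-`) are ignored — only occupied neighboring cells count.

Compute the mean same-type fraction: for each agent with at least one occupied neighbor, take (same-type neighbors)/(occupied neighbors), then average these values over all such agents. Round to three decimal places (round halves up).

(1,1)A 2/2
(1,2)A 3/3
(1,3)A 3/3
(1,4)A 2/2
(1,5)A 3/3
(1,6)A 2/3
(1,7)B 0/2
(2,1)A 3/3
(2,2)A 4/4
(2,3)A 3/3
(2,5)A 3/3
(2,6)A 4/4
(2,7)A 2/3
(3,1)A 2/2
(3,2)A 4/4
(3,3)A 4/4
(3,4)A 2/2
(3,5)A 3/4
(3,6)A 4/4
(3,7)A 3/3
(4,2)A 2/2
(4,3)A 2/2
(4,5)B 0/2
(4,6)A 2/3
(4,7)A 2/2
Sum over 25 agents: 2/2 + 3/3 + 3/3 + 2/2 + 3/3 + 2/3 + 0/2 + 3/3 + 4/4 + 3/3 + 3/3 + 4/4 + 2/3 + 2/2 + 4/4 + 4/4 + 2/2 + 3/4 + 4/4 + 3/3 + 2/2 + 2/2 + 0/2 + 2/3 + 2/2 = 87/4; mean = 87/4 ÷ 25 = 87/100 = 0.87 → 0.870.

0.870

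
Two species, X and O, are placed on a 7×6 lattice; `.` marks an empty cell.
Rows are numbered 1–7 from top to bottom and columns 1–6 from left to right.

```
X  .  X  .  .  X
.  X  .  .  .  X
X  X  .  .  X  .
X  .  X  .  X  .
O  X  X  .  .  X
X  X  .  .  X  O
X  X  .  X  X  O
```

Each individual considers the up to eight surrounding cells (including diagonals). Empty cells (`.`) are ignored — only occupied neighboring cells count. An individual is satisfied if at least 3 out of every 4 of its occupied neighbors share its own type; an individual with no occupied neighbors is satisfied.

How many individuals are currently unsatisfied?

(1,1)X 1/1 ✓
(1,3)X 1/1 ✓
(1,6)X 1/1 ✓
(2,2)X 4/4 ✓
(2,6)X 2/2 ✓
(3,1)X 3/3 ✓
(3,2)X 4/4 ✓
(3,5)X 2/2 ✓
(4,1)X 3/4 ✓
(4,3)X 3/3 ✓
(4,5)X 2/2 ✓
(5,1)O 0/4 ✗
(5,2)X 5/6 ✓
(5,3)X 3/3 ✓
(5,6)X 2/3 ✗
(6,1)X 4/5 ✓
(6,2)X 5/6 ✓
(6,5)X 3/5 ✗
(6,6)O 1/4 ✗
(7,1)X 3/3 ✓
(7,2)X 3/3 ✓
(7,4)X 2/2 ✓
(7,5)X 2/4 ✗
(7,6)O 1/3 ✗
Unsatisfied: (5,1), (5,6), (6,5), (6,6), (7,5), (7,6) — 6 in total.

6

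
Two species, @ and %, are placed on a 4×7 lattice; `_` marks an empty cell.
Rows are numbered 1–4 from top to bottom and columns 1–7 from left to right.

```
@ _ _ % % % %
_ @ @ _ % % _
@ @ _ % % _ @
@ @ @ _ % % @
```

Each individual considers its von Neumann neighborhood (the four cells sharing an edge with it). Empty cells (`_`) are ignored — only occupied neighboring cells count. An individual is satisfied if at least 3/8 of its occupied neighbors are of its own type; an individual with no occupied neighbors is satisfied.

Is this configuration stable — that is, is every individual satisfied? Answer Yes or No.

Row 1: (1,1)@ 0/0 ✓ · (1,4)% 1/1 ✓ · (1,5)% 3/3 ✓ · (1,6)% 3/3 ✓ · (1,7)% 1/1 ✓
Row 2: (2,2)@ 2/2 ✓ · (2,3)@ 1/1 ✓ · (2,5)% 3/3 ✓ · (2,6)% 2/2 ✓
Row 3: (3,1)@ 2/2 ✓ · (3,2)@ 3/3 ✓ · (3,4)% 1/1 ✓ · (3,5)% 3/3 ✓ · (3,7)@ 1/1 ✓
Row 4: (4,1)@ 2/2 ✓ · (4,2)@ 3/3 ✓ · (4,3)@ 1/1 ✓ · (4,5)% 2/2 ✓ · (4,6)% 1/2 ✓ · (4,7)@ 1/2 ✓
All meet the threshold, so the configuration is stable.

Yes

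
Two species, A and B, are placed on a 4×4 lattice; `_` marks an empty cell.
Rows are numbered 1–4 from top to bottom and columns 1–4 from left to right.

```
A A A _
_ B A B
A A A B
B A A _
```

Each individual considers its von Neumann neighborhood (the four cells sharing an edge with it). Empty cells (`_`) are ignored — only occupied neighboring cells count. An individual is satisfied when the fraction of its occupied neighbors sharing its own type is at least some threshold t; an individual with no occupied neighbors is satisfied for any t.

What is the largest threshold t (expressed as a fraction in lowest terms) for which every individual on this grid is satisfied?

0/1

(1,1)A 1/1
(1,2)A 2/3
(1,3)A 2/2
(2,2)B 0/3
(2,3)A 2/4
(2,4)B 1/2
(3,1)A 1/2
(3,2)A 3/4
(3,3)A 3/4
(3,4)B 1/2
(4,1)B 0/2
(4,2)A 2/3
(4,3)A 2/2
The smallest same-type fraction is 0/3 at (2,2), which reduces to 0/1. Any threshold above that leaves this individual unsatisfied.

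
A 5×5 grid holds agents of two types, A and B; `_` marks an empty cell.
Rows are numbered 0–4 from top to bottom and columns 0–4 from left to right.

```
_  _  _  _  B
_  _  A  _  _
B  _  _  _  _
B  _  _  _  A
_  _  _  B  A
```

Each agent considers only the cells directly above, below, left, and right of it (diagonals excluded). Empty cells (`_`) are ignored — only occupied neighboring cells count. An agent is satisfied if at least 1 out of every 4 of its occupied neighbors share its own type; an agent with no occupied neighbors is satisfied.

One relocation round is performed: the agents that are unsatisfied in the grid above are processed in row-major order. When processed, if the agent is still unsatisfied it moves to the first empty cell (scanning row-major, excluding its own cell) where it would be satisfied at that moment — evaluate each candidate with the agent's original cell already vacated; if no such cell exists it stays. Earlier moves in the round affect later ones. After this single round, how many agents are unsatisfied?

0

Initially unsatisfied (in order): (4,3).
  (4,3) → (0,0).
Resulting grid:
B _ _ _ B
_ _ A _ _
B _ _ _ _
B _ _ _ A
_ _ _ _ A
All satisfied now.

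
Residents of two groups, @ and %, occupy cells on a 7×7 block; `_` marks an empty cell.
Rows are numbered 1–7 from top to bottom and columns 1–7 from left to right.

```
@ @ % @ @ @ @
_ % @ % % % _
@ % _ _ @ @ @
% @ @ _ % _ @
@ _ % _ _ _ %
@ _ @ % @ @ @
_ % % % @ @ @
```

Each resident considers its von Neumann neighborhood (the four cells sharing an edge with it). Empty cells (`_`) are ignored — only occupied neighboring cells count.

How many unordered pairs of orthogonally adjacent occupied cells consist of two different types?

25

Scan each occupied cell's neighbors to the right and below so each pair is counted once.
Row 1: @(1,1)–@(1,2)= @(1,2)–%(1,3)≠ @(1,2)–%(2,2)≠ %(1,3)–@(1,4)≠ %(1,3)–@(2,3)≠ @(1,4)–@(1,5)= @(1,4)–%(2,4)≠ @(1,5)–@(1,6)= @(1,5)–%(2,5)≠ @(1,6)–@(1,7)= @(1,6)–%(2,6)≠  → 7/11 unlike.
Row 2: %(2,2)–@(2,3)≠ %(2,2)–%(3,2)= @(2,3)–%(2,4)≠ %(2,4)–%(2,5)= %(2,5)–%(2,6)= %(2,5)–@(3,5)≠ %(2,6)–@(3,6)≠  → 4/7 unlike.
Row 3: @(3,1)–%(3,2)≠ @(3,1)–%(4,1)≠ %(3,2)–@(4,2)≠ @(3,5)–@(3,6)= @(3,5)–%(4,5)≠ @(3,6)–@(3,7)= @(3,7)–@(4,7)=  → 4/7 unlike.
Row 4: %(4,1)–@(4,2)≠ %(4,1)–@(5,1)≠ @(4,2)–@(4,3)= @(4,3)–%(5,3)≠ @(4,7)–%(5,7)≠  → 4/5 unlike.
Row 5: @(5,1)–@(6,1)= %(5,3)–@(6,3)≠ %(5,7)–@(6,7)≠  → 2/3 unlike.
Row 6: @(6,3)–%(6,4)≠ @(6,3)–%(7,3)≠ %(6,4)–@(6,5)≠ %(6,4)–%(7,4)= @(6,5)–@(6,6)= @(6,5)–@(7,5)= @(6,6)–@(6,7)= @(6,6)–@(7,6)= @(6,7)–@(7,7)=  → 3/9 unlike.
Row 7: %(7,2)–%(7,3)= %(7,3)–%(7,4)= %(7,4)–@(7,5)≠ @(7,5)–@(7,6)= @(7,6)–@(7,7)=  → 1/5 unlike.
Total adjacent occupied pairs: 47; unlike-type pairs: 25.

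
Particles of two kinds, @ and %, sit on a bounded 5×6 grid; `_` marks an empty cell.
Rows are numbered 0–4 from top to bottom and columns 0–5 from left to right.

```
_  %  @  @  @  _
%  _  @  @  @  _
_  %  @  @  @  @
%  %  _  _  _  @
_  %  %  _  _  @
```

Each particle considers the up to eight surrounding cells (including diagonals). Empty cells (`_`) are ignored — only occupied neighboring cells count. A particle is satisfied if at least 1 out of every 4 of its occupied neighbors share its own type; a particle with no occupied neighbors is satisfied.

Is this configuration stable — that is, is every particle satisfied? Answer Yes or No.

Yes

(0,1)% 1/3 ✓
(0,2)@ 3/4 ✓
(0,3)@ 5/5 ✓
(0,4)@ 3/3 ✓
(1,0)% 2/2 ✓
(1,2)@ 5/7 ✓
(1,3)@ 8/8 ✓
(1,4)@ 6/6 ✓
(2,1)% 3/5 ✓
(2,2)@ 3/5 ✓
(2,3)@ 5/5 ✓
(2,4)@ 5/5 ✓
(2,5)@ 3/3 ✓
(3,0)% 3/3 ✓
(3,1)% 4/5 ✓
(3,5)@ 3/3 ✓
(4,1)% 3/3 ✓
(4,2)% 2/2 ✓
(4,5)@ 1/1 ✓
All meet the threshold, so the configuration is stable.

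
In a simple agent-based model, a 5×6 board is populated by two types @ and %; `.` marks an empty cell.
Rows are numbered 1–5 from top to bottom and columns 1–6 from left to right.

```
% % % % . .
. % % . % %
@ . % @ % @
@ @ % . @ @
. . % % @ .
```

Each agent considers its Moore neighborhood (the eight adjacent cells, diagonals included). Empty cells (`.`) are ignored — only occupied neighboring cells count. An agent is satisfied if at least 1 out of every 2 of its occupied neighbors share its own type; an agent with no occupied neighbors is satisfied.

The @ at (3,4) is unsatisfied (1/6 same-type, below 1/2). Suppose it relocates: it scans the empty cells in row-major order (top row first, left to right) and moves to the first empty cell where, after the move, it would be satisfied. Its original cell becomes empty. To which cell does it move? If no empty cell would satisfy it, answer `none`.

Vacating (3,4). Empty cells in order:
  (1,5): 0/3 same-type → still unsatisfied.
  (1,6): 0/2 same-type → still unsatisfied.
  (2,1): 1/4 same-type → still unsatisfied.
  (2,4): 0/6 same-type → still unsatisfied.
  (3,2): 3/7 same-type → still unsatisfied.
  (4,4): 2/7 same-type → still unsatisfied.
  (5,1): 2/2 same-type → satisfied — stop here.

(5,1)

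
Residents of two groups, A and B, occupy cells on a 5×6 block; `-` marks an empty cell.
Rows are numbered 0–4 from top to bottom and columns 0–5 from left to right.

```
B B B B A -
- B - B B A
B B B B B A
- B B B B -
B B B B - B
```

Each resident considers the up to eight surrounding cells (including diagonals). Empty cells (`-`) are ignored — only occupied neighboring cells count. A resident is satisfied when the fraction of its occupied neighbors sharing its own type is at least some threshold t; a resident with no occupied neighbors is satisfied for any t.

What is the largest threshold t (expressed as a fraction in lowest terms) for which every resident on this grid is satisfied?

Row 0: (0,0)B 2/2 · (0,1)B 3/3 · (0,2)B 4/4 · (0,3)B 3/4 · (0,4)A 1/4
Row 1: (1,1)B 6/6 · (1,3)B 6/7 · (1,4)B 4/7 · (1,5)A 2/4
Row 2: (2,0)B 3/3 · (2,1)B 5/5 · (2,2)B 7/7 · (2,3)B 7/7 · (2,4)B 5/7 · (2,5)A 1/4
Row 3: (3,1)B 7/7 · (3,2)B 8/8 · (3,3)B 7/7 · (3,4)B 5/6
Row 4: (4,0)B 2/2 · (4,1)B 4/4 · (4,2)B 5/5 · (4,3)B 4/4 · (4,5)B 1/1
The smallest same-type fraction is 1/4 at (0,4), which reduces to 1/4. Any threshold above that leaves this resident unsatisfied.

1/4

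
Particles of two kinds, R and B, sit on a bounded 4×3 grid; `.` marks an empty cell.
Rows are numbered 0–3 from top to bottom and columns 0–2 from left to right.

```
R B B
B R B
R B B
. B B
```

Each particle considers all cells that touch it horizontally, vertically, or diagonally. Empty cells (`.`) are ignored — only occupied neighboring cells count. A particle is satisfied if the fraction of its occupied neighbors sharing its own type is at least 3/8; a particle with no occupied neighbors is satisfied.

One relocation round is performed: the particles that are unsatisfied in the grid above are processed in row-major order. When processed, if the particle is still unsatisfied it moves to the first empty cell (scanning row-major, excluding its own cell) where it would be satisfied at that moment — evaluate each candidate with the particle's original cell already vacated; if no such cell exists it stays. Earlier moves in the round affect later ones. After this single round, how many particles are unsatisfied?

Initially unsatisfied (in order): (0,0), (1,1), (2,0).
  (0,0): no empty cell satisfies it; stays.
  (1,1): no empty cell satisfies it; stays.
  (2,0): no empty cell satisfies it; stays.
Resulting grid:
R B B
B R B
R B B
. B B
Unsatisfied now: (0,0), (1,1), (2,0).

3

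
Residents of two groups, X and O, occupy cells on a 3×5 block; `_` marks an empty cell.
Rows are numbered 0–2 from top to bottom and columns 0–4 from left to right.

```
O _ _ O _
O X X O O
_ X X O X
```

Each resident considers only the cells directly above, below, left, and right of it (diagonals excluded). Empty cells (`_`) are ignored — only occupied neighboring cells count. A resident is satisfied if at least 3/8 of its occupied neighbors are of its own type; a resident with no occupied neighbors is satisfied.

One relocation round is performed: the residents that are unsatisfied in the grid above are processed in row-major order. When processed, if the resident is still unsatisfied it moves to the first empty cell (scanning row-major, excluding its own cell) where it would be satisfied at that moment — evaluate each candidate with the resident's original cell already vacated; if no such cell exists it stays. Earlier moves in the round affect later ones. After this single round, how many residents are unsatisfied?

1

Initially unsatisfied (in order): (2,3), (2,4).
  (2,3) → (0,1).
  (2,4) → (2,0).
Resulting grid:
O O _ O _
O X X O O
X X X _ _
Unsatisfied now: (1,0).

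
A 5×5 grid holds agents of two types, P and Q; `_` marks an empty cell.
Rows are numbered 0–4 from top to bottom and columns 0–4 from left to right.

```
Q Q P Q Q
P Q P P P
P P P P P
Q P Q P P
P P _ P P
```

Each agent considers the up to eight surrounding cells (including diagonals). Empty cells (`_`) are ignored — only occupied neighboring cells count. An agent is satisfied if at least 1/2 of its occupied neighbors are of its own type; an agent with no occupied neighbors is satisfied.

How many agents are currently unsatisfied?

8

(0,0)Q 2/3 ok
(0,1)Q 2/5 unhappy
(0,2)P 2/5 unhappy
(0,3)Q 1/5 unhappy
(0,4)Q 1/3 unhappy
(1,0)P 2/5 unhappy
(1,1)Q 2/8 unhappy
(1,2)P 5/8 ok
(1,3)P 6/8 ok
(1,4)P 3/5 ok
(2,0)P 3/5 ok
(2,1)P 5/8 ok
(2,2)P 6/8 ok
(2,3)P 7/8 ok
(2,4)P 5/5 ok
(3,0)Q 0/5 unhappy
(3,1)P 5/7 ok
(3,2)Q 0/7 unhappy
(3,3)P 6/7 ok
(3,4)P 5/5 ok
(4,0)P 2/3 ok
(4,1)P 2/4 ok
(4,3)P 3/4 ok
(4,4)P 3/3 ok
Unsatisfied: (0,1), (0,2), (0,3), (0,4), (1,0), (1,1), (3,0), (3,2) — 8 in total.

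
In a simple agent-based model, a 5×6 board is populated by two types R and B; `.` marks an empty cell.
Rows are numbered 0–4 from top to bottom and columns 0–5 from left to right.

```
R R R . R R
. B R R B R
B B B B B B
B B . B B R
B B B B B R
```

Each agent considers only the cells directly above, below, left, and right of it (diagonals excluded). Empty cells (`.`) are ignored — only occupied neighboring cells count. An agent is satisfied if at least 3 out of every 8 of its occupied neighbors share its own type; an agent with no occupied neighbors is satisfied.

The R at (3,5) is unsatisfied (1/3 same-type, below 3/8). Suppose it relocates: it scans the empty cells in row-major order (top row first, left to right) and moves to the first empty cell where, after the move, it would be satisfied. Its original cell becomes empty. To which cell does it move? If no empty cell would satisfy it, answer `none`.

(0,3)

Vacating (3,5). Empty cells in order:
  (0,3): 3/3 same-type → satisfied — stop here.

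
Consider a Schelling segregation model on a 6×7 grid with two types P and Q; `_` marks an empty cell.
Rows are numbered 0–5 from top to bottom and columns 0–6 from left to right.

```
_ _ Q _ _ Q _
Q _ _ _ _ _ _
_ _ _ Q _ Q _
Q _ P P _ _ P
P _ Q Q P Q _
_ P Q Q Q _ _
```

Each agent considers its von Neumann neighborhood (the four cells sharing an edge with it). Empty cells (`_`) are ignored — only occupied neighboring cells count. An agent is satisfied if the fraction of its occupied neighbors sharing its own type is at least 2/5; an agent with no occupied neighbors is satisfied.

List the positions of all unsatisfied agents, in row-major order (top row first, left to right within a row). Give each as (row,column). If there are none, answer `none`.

(2,3), (3,0), (3,3), (4,0), (4,4), (4,5), (5,1)

(0,2)Q 0/0 ✓
(0,5)Q 0/0 ✓
(1,0)Q 0/0 ✓
(2,3)Q 0/1 ✗
(2,5)Q 0/0 ✓
(3,0)Q 0/1 ✗
(3,2)P 1/2 ✓
(3,3)P 1/3 ✗
(3,6)P 0/0 ✓
(4,0)P 0/1 ✗
(4,2)Q 2/3 ✓
(4,3)Q 2/4 ✓
(4,4)P 0/3 ✗
(4,5)Q 0/1 ✗
(5,1)P 0/1 ✗
(5,2)Q 2/3 ✓
(5,3)Q 3/3 ✓
(5,4)Q 1/2 ✓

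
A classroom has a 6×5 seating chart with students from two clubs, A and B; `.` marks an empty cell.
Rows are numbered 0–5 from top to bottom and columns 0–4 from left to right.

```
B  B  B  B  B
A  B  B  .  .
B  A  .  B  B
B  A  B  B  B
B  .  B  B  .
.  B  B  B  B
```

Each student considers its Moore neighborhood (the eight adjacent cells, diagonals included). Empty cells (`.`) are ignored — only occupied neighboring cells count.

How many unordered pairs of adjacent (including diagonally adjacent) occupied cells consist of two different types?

Scan each occupied cell's neighbors to the right and below (and the two forward diagonals) so each pair is counted once.
Row 0: B(0,0)–B(0,1)= B(0,0)–A(1,0)≠ B(0,0)–B(1,1)= B(0,1)–B(0,2)= B(0,1)–B(1,1)= B(0,1)–B(1,2)= B(0,1)–A(1,0)≠ B(0,2)–B(0,3)= B(0,2)–B(1,2)= B(0,2)–B(1,1)= B(0,3)–B(0,4)= B(0,3)–B(1,2)=  → 2/12 unlike.
Row 1: A(1,0)–B(1,1)≠ A(1,0)–B(2,0)≠ A(1,0)–A(2,1)= B(1,1)–B(1,2)= B(1,1)–A(2,1)≠ B(1,1)–B(2,0)= B(1,2)–B(2,3)= B(1,2)–A(2,1)≠  → 4/8 unlike.
Row 2: B(2,0)–A(2,1)≠ B(2,0)–B(3,0)= B(2,0)–A(3,1)≠ A(2,1)–A(3,1)= A(2,1)–B(3,2)≠ A(2,1)–B(3,0)≠ B(2,3)–B(2,4)= B(2,3)–B(3,3)= B(2,3)–B(3,4)= B(2,3)–B(3,2)= B(2,4)–B(3,4)= B(2,4)–B(3,3)=  → 4/12 unlike.
Row 3: B(3,0)–A(3,1)≠ B(3,0)–B(4,0)= A(3,1)–B(3,2)≠ A(3,1)–B(4,2)≠ A(3,1)–B(4,0)≠ B(3,2)–B(3,3)= B(3,2)–B(4,2)= B(3,2)–B(4,3)= B(3,3)–B(3,4)= B(3,3)–B(4,3)= B(3,3)–B(4,2)= B(3,4)–B(4,3)=  → 4/12 unlike.
Row 4: B(4,0)–B(5,1)= B(4,2)–B(4,3)= B(4,2)–B(5,2)= B(4,2)–B(5,3)= B(4,2)–B(5,1)= B(4,3)–B(5,3)= B(4,3)–B(5,4)= B(4,3)–B(5,2)=  → 0/8 unlike.
Row 5: B(5,1)–B(5,2)= B(5,2)–B(5,3)= B(5,3)–B(5,4)=  → 0/3 unlike.
Total adjacent occupied pairs: 55; unlike-type pairs: 14.

14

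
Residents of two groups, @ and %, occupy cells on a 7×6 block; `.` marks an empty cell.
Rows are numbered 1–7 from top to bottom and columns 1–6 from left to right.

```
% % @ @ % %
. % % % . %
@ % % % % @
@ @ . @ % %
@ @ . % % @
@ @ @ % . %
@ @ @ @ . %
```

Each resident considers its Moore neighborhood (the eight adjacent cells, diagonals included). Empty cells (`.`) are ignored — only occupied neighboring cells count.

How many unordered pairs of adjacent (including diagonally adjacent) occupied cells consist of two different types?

Scan each occupied cell's neighbors to the right and below (and the two forward diagonals) so each pair is counted once.
From row 1: 7 unlike of 16 pairs (running 7/16).
From row 2: 2 unlike of 13 pairs (running 9/29).
From row 3: 10 unlike of 18 pairs (running 19/47).
From row 4: 5 unlike of 14 pairs (running 24/61).
From row 5: 3 unlike of 13 pairs (running 27/74).
From row 6: 3 unlike of 14 pairs (running 30/88).
From row 7: 0 unlike of 3 pairs (running 30/91).
Total adjacent occupied pairs: 91; unlike-type pairs: 30.

30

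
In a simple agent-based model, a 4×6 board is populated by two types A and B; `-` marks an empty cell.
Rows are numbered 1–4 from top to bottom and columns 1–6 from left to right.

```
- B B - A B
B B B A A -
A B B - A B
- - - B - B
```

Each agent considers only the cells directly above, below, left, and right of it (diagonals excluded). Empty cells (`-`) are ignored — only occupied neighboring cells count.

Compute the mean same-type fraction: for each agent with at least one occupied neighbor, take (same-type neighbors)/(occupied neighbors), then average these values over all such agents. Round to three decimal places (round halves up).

(1,2)B 2/2
(1,3)B 2/2
(1,5)A 1/2
(1,6)B 0/1
(2,1)B 1/2
(2,2)B 4/4
(2,3)B 3/4
(2,4)A 1/2
(2,5)A 3/3
(3,1)A 0/2
(3,2)B 2/3
(3,3)B 2/2
(3,5)A 1/2
(3,6)B 1/2
(4,4)B — no occupied neighbors
(4,6)B 1/1
Sum over 15 agents: 2/2 + 2/2 + 1/2 + 0/1 + 1/2 + 4/4 + 3/4 + 1/2 + 3/3 + 0/2 + 2/3 + 2/2 + 1/2 + 1/2 + 1/1 = 119/12; mean = 119/12 ÷ 15 = 119/180 = 0.661111… → 0.661.

0.661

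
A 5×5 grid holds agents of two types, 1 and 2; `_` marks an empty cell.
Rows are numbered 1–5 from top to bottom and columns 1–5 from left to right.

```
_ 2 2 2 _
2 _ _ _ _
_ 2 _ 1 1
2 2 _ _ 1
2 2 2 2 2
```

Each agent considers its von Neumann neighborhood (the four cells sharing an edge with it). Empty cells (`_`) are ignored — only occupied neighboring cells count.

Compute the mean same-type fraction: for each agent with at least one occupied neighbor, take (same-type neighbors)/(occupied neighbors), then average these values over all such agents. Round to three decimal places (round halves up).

Row 1: (1,2)2 1/1 · (1,3)2 2/2 · (1,4)2 1/1
Row 2: (2,1)2 — no occupied neighbors
Row 3: (3,2)2 1/1 · (3,4)1 1/1 · (3,5)1 2/2
Row 4: (4,1)2 2/2 · (4,2)2 3/3 · (4,5)1 1/2
Row 5: (5,1)2 2/2 · (5,2)2 3/3 · (5,3)2 2/2 · (5,4)2 2/2 · (5,5)2 1/2
Sum over 14 agents: 1/1 + 2/2 + 1/1 + 1/1 + 1/1 + 2/2 + 2/2 + 3/3 + 1/2 + 2/2 + 3/3 + 2/2 + 2/2 + 1/2 = 13; mean = 13 ÷ 14 = 13/14 = 0.928571… → 0.929.

0.929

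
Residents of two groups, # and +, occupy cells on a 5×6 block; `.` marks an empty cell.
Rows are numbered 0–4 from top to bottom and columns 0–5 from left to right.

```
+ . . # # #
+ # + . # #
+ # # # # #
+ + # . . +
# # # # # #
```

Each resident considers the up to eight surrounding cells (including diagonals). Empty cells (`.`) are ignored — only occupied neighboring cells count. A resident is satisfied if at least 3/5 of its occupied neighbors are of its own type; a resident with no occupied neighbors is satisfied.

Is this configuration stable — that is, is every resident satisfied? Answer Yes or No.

Row 0: (0,0)+ 1/2 not · (0,3)# 2/3 satisfied · (0,4)# 4/4 satisfied · (0,5)# 3/3 satisfied
Row 1: (1,0)+ 2/4 not · (1,1)# 2/6 not · (1,2)+ 0/5 not · (1,4)# 7/7 satisfied · (1,5)# 5/5 satisfied
Row 2: (2,0)+ 3/5 satisfied · (2,1)# 3/8 not · (2,2)# 4/6 satisfied · (2,3)# 4/5 satisfied · (2,4)# 4/5 satisfied · (2,5)# 3/4 satisfied
Row 3: (3,0)+ 2/5 not · (3,1)+ 2/8 not · (3,2)# 6/7 satisfied · (3,5)+ 0/4 not
Row 4: (4,0)# 1/3 not · (4,1)# 3/5 satisfied · (4,2)# 3/4 satisfied · (4,3)# 3/3 satisfied · (4,4)# 2/3 satisfied · (4,5)# 1/2 not
For instance (0,0) has only 1/2 same-type neighbors, below 3/5.

No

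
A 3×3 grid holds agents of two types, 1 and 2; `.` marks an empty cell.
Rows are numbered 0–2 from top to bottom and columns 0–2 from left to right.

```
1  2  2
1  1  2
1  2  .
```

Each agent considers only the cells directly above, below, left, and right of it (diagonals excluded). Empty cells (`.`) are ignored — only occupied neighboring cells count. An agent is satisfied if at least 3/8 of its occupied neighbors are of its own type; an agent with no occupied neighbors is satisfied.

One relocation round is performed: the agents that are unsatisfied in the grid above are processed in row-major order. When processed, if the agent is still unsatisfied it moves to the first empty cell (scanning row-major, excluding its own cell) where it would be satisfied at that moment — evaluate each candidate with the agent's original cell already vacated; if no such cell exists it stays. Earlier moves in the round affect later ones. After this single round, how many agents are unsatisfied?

Initially unsatisfied (in order): (0,1), (1,1), (2,1).
  (0,1) → (2,2).
  (1,1) → (0,1).
  (2,1): now satisfied by earlier moves; stays.
Resulting grid:
1 1 2
1 . 2
1 2 2
All satisfied now.

0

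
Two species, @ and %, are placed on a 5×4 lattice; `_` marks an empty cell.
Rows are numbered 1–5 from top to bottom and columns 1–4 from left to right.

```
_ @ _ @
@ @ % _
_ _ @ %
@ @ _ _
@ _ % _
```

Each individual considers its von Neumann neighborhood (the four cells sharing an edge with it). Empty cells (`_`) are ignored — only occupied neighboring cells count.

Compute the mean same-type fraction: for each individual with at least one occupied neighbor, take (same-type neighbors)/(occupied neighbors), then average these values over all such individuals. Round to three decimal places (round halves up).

0.630

(1,2)@ 1/1
(1,4)@ — no occupied neighbors
(2,1)@ 1/1
(2,2)@ 2/3
(2,3)% 0/2
(3,3)@ 0/2
(3,4)% 0/1
(4,1)@ 2/2
(4,2)@ 1/1
(5,1)@ 1/1
(5,3)% — no occupied neighbors
Sum over 9 individuals: 1/1 + 1/1 + 2/3 + 0/2 + 0/2 + 0/1 + 2/2 + 1/1 + 1/1 = 17/3; mean = 17/3 ÷ 9 = 17/27 = 0.629629… → 0.630.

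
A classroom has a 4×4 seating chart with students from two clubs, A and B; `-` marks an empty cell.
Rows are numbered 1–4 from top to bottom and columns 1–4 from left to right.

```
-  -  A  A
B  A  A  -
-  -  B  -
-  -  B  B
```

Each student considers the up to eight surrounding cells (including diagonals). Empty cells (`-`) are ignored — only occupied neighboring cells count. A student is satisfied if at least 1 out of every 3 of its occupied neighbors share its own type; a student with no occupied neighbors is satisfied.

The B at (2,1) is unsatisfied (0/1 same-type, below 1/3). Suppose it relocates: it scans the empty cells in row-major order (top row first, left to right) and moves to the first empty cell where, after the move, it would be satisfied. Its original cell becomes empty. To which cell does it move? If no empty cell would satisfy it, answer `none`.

(3,2)

Vacating (2,1). Empty cells in order:
  (1,1): 0/1 same-type → still unsatisfied.
  (1,2): 0/3 same-type → still unsatisfied.
  (2,4): 1/4 same-type → still unsatisfied.
  (3,1): 0/1 same-type → still unsatisfied.
  (3,2): 2/4 same-type → satisfied — stop here.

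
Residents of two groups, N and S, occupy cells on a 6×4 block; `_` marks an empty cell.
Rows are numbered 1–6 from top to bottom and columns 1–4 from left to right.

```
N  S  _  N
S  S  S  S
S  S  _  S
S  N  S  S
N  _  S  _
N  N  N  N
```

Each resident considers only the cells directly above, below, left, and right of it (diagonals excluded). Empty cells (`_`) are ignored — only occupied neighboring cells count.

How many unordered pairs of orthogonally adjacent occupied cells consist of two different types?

Scan each occupied cell's neighbors to the right and below so each pair is counted once.
Row 1: N(1,1)–S(1,2)≠ N(1,1)–S(2,1)≠ S(1,2)–S(2,2)= N(1,4)–S(2,4)≠  → 3/4 unlike.
Row 2: S(2,1)–S(2,2)= S(2,1)–S(3,1)= S(2,2)–S(2,3)= S(2,2)–S(3,2)= S(2,3)–S(2,4)= S(2,4)–S(3,4)=  → 0/6 unlike.
Row 3: S(3,1)–S(3,2)= S(3,1)–S(4,1)= S(3,2)–N(4,2)≠ S(3,4)–S(4,4)=  → 1/4 unlike.
Row 4: S(4,1)–N(4,2)≠ S(4,1)–N(5,1)≠ N(4,2)–S(4,3)≠ S(4,3)–S(4,4)= S(4,3)–S(5,3)=  → 3/5 unlike.
Row 5: N(5,1)–N(6,1)= S(5,3)–N(6,3)≠  → 1/2 unlike.
Row 6: N(6,1)–N(6,2)= N(6,2)–N(6,3)= N(6,3)–N(6,4)=  → 0/3 unlike.
Total adjacent occupied pairs: 24; unlike-type pairs: 8.

8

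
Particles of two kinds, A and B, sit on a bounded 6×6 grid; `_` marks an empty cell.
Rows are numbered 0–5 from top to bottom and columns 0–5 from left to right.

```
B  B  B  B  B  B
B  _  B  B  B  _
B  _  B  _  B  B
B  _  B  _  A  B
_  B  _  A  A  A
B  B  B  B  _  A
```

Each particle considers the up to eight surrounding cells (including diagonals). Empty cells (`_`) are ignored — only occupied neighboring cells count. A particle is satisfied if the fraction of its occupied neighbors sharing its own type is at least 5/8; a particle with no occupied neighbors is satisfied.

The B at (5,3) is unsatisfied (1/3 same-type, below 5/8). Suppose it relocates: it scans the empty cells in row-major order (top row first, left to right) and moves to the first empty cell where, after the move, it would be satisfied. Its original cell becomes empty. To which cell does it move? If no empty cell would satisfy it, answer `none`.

Vacating (5,3). Empty cells in order:
  (1,1): 7/7 same-type → satisfied — stop here.

(1,1)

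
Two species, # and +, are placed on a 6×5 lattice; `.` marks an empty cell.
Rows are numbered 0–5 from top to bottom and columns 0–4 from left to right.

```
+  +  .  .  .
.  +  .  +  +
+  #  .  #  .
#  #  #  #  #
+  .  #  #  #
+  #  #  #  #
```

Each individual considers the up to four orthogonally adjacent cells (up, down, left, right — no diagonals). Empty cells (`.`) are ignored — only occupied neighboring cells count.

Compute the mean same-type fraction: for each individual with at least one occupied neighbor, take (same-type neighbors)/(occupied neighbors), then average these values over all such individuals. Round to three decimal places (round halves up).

(0,0)+ 1/1
(0,1)+ 2/2
(1,1)+ 1/2
(1,3)+ 1/2
(1,4)+ 1/1
(2,0)+ 0/2
(2,1)# 1/3
(2,3)# 1/2
(3,0)# 1/3
(3,1)# 3/3
(3,2)# 3/3
(3,3)# 4/4
(3,4)# 2/2
(4,0)+ 1/2
(4,2)# 3/3
(4,3)# 4/4
(4,4)# 3/3
(5,0)+ 1/2
(5,1)# 1/2
(5,2)# 3/3
(5,3)# 3/3
(5,4)# 2/2
Sum over 22 individuals: 1/1 + 2/2 + 1/2 + 1/2 + 1/1 + 0/2 + 1/3 + 1/2 + 1/3 + 3/3 + 3/3 + 4/4 + 2/2 + 1/2 + 3/3 + 4/4 + 3/3 + 1/2 + 1/2 + 3/3 + 3/3 + 2/2 = 50/3; mean = 50/3 ÷ 22 = 25/33 = 0.757575… → 0.758.

0.758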